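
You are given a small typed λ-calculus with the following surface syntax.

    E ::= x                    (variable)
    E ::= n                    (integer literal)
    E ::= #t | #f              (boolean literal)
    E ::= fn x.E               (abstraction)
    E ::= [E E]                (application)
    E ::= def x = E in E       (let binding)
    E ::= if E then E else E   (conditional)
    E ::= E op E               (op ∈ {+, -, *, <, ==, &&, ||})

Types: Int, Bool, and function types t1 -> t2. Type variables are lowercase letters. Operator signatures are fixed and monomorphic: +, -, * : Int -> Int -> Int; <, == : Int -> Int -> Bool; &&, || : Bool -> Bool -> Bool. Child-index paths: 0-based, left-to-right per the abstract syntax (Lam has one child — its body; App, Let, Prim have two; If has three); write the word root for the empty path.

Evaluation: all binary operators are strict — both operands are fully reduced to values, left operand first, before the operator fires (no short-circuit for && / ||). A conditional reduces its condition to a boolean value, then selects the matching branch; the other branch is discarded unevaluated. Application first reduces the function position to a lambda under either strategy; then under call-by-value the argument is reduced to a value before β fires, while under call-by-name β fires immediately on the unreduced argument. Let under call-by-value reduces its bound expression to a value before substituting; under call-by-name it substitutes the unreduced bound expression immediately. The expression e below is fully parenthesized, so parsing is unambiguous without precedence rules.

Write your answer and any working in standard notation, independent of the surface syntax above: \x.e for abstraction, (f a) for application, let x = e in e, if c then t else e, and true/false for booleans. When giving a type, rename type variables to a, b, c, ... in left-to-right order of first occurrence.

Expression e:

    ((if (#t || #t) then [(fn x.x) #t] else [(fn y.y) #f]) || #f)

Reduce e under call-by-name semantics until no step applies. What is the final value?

Derivation:
step 0: ((if (true || true) then ((\x.x) true) else ((\y.y) false)) || false)
step 1: [delta@0.0] ((if true then ((\x.x) true) else ((\y.y) false)) || false)
step 2: [if@0] (((\x.x) true) || false)
step 3: [beta@0] (true || false)
step 4: [delta@root] true

Answer: true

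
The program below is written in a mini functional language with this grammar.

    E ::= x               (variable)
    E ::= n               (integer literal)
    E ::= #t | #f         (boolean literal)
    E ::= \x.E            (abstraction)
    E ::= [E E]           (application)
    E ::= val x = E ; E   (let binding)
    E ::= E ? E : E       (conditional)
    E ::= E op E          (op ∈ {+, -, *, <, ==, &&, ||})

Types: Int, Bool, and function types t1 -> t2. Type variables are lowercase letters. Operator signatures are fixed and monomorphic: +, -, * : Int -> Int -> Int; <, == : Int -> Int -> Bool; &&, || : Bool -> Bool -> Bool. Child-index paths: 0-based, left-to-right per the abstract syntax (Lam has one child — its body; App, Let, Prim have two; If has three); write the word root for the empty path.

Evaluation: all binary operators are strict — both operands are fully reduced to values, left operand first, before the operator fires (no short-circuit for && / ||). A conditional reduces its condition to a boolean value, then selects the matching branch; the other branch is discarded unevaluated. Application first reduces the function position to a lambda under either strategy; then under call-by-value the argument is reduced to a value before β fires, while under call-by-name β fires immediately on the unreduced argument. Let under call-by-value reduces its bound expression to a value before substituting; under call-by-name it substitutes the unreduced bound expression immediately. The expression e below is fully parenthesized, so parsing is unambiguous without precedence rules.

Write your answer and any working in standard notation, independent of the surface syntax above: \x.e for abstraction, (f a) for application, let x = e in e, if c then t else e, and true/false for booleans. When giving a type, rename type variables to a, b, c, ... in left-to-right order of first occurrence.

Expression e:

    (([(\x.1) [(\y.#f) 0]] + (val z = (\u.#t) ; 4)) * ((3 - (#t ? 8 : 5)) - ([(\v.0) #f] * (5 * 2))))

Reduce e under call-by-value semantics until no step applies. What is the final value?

Answer: -25

Working:
step 0: ((((\x.1) ((\y.false) 0)) + (let z = (\u.true) in 4)) * ((3 - (if true then 8 else 5)) - (((\v.0) false) * (5 * 2))))
step 1: [beta@0.0.1] ((((\x.1) false) + (let z = (\u.true) in 4)) * ((3 - (if true then 8 else 5)) - (((\v.0) false) * (5 * 2))))
step 2: [beta@0.0] ((1 + (let z = (\u.true) in 4)) * ((3 - (if true then 8 else 5)) - (((\v.0) false) * (5 * 2))))
step 3: [let@0.1] ((1 + 4) * ((3 - (if true then 8 else 5)) - (((\v.0) false) * (5 * 2))))
step 4: [delta@0] (5 * ((3 - (if true then 8 else 5)) - (((\v.0) false) * (5 * 2))))
step 5: [if@1.0.1] (5 * ((3 - 8) - (((\v.0) false) * (5 * 2))))
step 6: [delta@1.0] (5 * (-5 - (((\v.0) false) * (5 * 2))))
step 7: [beta@1.1.0] (5 * (-5 - (0 * (5 * 2))))
step 8: [delta@1.1.1] (5 * (-5 - (0 * 10)))
step 9: [delta@1.1] (5 * (-5 - 0))
step 10: [delta@1] (5 * -5)
step 11: [delta@root] -25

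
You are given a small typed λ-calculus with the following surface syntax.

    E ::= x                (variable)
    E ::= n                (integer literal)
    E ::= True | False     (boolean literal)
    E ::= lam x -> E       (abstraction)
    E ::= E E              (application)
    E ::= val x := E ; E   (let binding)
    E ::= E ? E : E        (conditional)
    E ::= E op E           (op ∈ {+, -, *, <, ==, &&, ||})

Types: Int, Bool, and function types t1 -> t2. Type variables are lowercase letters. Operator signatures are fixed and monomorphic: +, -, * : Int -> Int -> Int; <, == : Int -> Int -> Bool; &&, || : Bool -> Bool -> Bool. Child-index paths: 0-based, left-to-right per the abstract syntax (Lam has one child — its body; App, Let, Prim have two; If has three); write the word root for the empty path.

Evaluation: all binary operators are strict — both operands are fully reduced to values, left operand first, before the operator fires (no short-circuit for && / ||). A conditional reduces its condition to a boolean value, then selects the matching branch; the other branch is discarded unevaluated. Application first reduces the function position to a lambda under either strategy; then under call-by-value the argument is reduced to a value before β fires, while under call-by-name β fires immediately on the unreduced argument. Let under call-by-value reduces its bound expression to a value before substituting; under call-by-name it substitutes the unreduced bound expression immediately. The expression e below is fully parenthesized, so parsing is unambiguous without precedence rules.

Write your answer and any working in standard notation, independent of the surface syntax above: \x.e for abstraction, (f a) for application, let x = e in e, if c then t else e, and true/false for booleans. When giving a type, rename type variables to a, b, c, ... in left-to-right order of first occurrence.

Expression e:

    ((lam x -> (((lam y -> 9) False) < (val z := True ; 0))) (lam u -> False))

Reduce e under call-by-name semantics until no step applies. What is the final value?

Working:
step 0: ((\x.(((\y.9) false) < (let z = true in 0))) (\u.false))
step 1: [beta@root] (((\y.9) false) < (let z = true in 0))
step 2: [beta@0] (9 < (let z = true in 0))
step 3: [let@1] (9 < 0)
step 4: [delta@root] false

Answer: false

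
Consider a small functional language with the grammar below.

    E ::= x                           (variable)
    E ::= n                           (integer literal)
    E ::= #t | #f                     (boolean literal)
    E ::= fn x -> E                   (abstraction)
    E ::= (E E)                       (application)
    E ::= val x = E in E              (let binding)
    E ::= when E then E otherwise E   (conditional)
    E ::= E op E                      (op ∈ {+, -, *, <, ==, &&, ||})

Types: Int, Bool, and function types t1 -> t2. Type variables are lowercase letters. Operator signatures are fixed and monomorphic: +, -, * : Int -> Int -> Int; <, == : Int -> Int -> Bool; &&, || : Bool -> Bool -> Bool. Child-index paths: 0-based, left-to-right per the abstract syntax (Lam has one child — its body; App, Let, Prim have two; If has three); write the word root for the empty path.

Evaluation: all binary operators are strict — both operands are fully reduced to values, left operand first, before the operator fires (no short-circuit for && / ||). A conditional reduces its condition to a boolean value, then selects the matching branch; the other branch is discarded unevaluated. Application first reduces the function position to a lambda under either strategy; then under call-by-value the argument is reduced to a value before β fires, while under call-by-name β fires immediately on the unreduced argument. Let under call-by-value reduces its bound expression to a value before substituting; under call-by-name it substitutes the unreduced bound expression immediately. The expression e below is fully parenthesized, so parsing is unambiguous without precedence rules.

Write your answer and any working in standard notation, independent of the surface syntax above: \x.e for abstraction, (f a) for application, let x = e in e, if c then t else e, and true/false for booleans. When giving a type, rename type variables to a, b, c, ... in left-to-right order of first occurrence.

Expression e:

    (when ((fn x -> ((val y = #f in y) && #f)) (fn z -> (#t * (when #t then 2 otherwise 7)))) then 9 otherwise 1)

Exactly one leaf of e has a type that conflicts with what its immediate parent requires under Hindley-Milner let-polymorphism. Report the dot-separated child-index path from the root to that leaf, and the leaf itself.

Working:
let y : Bool
y : Bool
  unify Bool ~ Bool
  unify Bool ~ Bool
\x._ : a -> Bool
  unify Bool ~ Int
  FAIL: mismatch Bool ~ Int

Answer: 0.1.0.0 : true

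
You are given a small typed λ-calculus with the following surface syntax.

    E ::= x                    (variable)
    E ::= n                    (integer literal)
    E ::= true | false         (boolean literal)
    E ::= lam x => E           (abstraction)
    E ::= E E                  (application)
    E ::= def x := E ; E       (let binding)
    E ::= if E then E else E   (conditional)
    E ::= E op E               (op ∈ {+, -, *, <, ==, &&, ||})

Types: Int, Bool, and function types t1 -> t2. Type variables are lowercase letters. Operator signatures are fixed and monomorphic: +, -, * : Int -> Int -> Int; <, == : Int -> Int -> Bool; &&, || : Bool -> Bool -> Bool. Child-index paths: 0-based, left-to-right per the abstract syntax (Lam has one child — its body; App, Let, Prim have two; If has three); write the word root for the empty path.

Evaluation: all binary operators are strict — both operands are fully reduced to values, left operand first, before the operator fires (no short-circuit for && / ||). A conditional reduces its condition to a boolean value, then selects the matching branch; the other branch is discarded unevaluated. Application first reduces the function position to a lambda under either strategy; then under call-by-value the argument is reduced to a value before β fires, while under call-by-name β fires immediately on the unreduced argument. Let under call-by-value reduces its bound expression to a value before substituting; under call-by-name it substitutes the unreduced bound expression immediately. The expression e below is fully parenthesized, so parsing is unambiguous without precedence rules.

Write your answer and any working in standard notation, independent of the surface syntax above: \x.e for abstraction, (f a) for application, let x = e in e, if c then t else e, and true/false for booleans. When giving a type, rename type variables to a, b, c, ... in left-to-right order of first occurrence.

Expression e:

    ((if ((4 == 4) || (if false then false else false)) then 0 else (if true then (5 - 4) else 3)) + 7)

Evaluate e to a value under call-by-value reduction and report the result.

Answer: 7

Derivation:
step 0: ((if ((4 == 4) || (if false then false else false)) then 0 else (if true then (5 - 4) else 3)) + 7)
step 1: [delta@0.0.0] ((if (true || (if false then false else false)) then 0 else (if true then (5 - 4) else 3)) + 7)
step 2: [if@0.0.1] ((if (true || false) then 0 else (if true then (5 - 4) else 3)) + 7)
step 3: [delta@0.0] ((if true then 0 else (if true then (5 - 4) else 3)) + 7)
step 4: [if@0] (0 + 7)
step 5: [delta@root] 7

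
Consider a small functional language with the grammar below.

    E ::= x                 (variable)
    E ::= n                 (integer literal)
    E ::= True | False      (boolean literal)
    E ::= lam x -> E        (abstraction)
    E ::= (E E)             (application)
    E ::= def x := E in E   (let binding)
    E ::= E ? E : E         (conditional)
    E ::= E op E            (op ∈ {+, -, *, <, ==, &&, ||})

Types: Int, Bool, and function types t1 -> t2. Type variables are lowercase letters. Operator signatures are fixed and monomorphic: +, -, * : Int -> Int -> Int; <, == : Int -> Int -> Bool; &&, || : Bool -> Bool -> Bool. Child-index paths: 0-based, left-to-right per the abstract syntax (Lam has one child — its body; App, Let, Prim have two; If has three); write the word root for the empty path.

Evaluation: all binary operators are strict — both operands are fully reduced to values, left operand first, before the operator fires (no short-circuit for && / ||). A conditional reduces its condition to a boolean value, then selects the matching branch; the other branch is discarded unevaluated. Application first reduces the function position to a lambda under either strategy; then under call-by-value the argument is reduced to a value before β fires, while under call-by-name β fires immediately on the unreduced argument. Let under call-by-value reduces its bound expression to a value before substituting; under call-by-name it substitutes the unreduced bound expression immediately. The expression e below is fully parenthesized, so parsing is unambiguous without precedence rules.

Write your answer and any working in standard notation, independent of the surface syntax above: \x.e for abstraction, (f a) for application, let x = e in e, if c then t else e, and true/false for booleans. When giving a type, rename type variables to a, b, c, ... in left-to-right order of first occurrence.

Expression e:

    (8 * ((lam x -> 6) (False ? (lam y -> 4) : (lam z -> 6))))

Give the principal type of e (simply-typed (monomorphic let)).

Derivation:
  unify Int ~ Int
\x._ : a -> Int
  unify Bool ~ Bool
\y._ : b -> Int
\z._ : c -> Int
  unify b -> Int ~ c -> Int
  unify b ~ c
  unify Int ~ Int
  unify a -> Int ~ (c -> Int) -> d
  unify a ~ c -> Int
  unify Int ~ d
_ _ : Int
  unify Int ~ Int

Answer: Int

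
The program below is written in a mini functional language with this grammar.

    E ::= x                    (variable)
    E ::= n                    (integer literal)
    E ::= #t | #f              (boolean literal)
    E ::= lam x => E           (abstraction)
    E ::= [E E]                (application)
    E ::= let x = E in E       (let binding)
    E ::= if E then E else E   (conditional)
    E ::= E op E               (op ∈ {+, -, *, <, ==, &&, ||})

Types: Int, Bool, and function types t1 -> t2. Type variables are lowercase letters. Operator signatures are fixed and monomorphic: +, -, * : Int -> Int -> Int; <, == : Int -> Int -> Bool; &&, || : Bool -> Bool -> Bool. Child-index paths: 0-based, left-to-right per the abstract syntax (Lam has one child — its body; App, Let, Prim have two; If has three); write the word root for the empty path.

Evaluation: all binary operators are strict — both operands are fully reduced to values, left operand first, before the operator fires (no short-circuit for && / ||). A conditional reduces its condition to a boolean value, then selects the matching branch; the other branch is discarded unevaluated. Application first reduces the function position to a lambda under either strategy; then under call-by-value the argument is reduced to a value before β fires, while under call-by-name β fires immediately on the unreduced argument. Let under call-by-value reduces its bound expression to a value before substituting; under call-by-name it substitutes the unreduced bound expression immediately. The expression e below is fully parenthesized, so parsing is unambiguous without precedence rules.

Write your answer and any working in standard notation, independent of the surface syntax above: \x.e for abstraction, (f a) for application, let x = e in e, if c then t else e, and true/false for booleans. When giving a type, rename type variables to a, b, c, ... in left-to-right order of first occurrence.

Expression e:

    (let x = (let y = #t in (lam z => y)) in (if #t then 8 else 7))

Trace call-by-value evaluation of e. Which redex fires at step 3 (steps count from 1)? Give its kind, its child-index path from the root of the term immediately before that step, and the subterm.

Answer: if at root : (if true then 8 else 7)

Working:
step 0: (let x = (let y = true in (\z.y)) in (if true then 8 else 7))
step 1: [let@0] (let x = (\z.true) in (if true then 8 else 7))
step 2: [let@root] (if true then 8 else 7)
step 3: [if@root] 8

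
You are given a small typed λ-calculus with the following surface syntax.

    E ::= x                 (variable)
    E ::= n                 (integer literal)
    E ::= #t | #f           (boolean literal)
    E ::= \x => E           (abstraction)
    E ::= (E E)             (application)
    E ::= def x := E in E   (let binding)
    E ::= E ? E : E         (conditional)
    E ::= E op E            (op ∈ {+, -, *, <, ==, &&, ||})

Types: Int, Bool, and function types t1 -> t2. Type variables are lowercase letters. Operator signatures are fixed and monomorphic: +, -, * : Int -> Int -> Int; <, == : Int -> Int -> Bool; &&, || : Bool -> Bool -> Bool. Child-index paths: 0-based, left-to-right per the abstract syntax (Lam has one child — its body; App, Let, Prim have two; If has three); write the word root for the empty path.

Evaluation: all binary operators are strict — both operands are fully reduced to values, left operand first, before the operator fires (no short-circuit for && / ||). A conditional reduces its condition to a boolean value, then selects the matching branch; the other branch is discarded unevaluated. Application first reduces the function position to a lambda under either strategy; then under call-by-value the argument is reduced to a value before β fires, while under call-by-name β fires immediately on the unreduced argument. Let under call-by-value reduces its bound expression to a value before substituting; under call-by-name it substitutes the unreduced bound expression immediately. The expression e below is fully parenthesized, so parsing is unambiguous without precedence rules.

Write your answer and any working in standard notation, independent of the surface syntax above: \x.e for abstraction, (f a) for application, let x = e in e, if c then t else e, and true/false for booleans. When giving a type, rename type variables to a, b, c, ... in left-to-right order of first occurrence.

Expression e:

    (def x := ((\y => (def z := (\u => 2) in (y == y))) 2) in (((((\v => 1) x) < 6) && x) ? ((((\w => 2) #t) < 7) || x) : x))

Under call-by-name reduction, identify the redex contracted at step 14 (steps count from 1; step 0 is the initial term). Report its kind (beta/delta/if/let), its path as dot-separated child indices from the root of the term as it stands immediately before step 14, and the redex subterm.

Answer: delta at root : (true || true)

Working:
step 0: (let x = ((\y.(let z = (\u.2) in (y == y))) 2) in (if ((((\v.1) x) < 6) && x) then ((((\w.2) true) < 7) || x) else x))
step 1: [let@root] (if ((((\v.1) ((\y.(let z = (\u.2) in (y == y))) 2)) < 6) && ((\y.(let z = (\u.2) in (y == y))) 2)) then ((((\w.2) true) < 7) || ((\y.(let z = (\u.2) in (y == y))) 2)) else ((\y.(let z = (\u.2) in (y == y))) 2))
step 2: [beta@0.0.0] (if ((1 < 6) && ((\y.(let z = (\u.2) in (y == y))) 2)) then ((((\w.2) true) < 7) || ((\y.(let z = (\u.2) in (y == y))) 2)) else ((\y.(let z = (\u.2) in (y == y))) 2))
step 3: [delta@0.0] (if (true && ((\y.(let z = (\u.2) in (y == y))) 2)) then ((((\w.2) true) < 7) || ((\y.(let z = (\u.2) in (y == y))) 2)) else ((\y.(let z = (\u.2) in (y == y))) 2))
step 4: [beta@0.1] (if (true && (let z = (\u.2) in (2 == 2))) then ((((\w.2) true) < 7) || ((\y.(let z = (\u.2) in (y == y))) 2)) else ((\y.(let z = (\u.2) in (y == y))) 2))
step 5: [let@0.1] (if (true && (2 == 2)) then ((((\w.2) true) < 7) || ((\y.(let z = (\u.2) in (y == y))) 2)) else ((\y.(let z = (\u.2) in (y == y))) 2))
step 6: [delta@0.1] (if (true && true) then ((((\w.2) true) < 7) || ((\y.(let z = (\u.2) in (y == y))) 2)) else ((\y.(let z = (\u.2) in (y == y))) 2))
step 7: [delta@0] (if true then ((((\w.2) true) < 7) || ((\y.(let z = (\u.2) in (y == y))) 2)) else ((\y.(let z = (\u.2) in (y == y))) 2))
step 8: [if@root] ((((\w.2) true) < 7) || ((\y.(let z = (\u.2) in (y == y))) 2))
step 9: [beta@0.0] ((2 < 7) || ((\y.(let z = (\u.2) in (y == y))) 2))
step 10: [delta@0] (true || ((\y.(let z = (\u.2) in (y == y))) 2))
step 11: [beta@1] (true || (let z = (\u.2) in (2 == 2)))
step 12: [let@1] (true || (2 == 2))
step 13: [delta@1] (true || true)
step 14: [delta@root] true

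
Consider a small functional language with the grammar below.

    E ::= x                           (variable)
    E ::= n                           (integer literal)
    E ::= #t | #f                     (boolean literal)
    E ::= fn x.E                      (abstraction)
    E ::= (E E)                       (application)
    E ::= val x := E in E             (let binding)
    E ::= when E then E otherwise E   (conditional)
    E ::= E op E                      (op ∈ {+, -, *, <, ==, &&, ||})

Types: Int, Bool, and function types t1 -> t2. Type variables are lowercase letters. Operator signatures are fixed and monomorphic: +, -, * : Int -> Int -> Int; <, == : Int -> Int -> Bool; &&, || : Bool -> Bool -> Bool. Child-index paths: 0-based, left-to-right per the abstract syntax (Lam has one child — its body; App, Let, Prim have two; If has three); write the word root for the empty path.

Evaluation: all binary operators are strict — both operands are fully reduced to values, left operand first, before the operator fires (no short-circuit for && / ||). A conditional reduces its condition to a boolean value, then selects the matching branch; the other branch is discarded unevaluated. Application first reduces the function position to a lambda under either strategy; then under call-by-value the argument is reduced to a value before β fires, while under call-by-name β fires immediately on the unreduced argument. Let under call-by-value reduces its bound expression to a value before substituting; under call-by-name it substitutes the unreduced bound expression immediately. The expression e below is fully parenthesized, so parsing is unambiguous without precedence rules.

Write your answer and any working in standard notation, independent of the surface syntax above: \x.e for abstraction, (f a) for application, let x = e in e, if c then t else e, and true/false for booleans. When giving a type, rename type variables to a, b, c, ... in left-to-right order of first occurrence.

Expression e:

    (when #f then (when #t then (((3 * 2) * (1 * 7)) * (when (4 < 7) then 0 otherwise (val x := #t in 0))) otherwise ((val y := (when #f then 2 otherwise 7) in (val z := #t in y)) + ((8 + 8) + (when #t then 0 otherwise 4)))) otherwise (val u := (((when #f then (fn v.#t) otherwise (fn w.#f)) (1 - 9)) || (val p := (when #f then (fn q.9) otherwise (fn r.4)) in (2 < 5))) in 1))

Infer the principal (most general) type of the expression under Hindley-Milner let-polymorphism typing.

Working:
  unify Bool ~ Bool
  unify Bool ~ Bool
  unify Int ~ Int
  unify Int ~ Int
  unify Int ~ Int
  unify Int ~ Int
  unify Int ~ Int
  unify Int ~ Int
  unify Int ~ Int
  unify Int ~ Int
  unify Int ~ Int
  unify Bool ~ Bool
let x : Bool
  unify Int ~ Int
  unify Int ~ Int
  unify Bool ~ Bool
  unify Int ~ Int
let y : Int
let z : Bool
y : Int
  unify Int ~ Int
  unify Int ~ Int
  unify Int ~ Int
  unify Int ~ Int
  unify Bool ~ Bool
  unify Int ~ Int
  unify Int ~ Int
  unify Int ~ Int
  unify Int ~ Int
  unify Bool ~ Bool
\v._ : a -> Bool
\w._ : b -> Bool
  unify a -> Bool ~ b -> Bool
  unify a ~ b
  unify Bool ~ Bool
  unify Int ~ Int
  unify Int ~ Int
  unify b -> Bool ~ Int -> c
  unify b ~ Int
  unify Bool ~ c
_ _ : Bool
  unify Bool ~ Bool
  unify Bool ~ Bool
\q._ : d -> Int
\r._ : e -> Int
  unify d -> Int ~ e -> Int
  unify d ~ e
  unify Int ~ Int
let p : forall. e -> Int
  unify Int ~ Int
  unify Int ~ Int
  unify Bool ~ Bool
let u : Bool
  unify Int ~ Int

Answer: Int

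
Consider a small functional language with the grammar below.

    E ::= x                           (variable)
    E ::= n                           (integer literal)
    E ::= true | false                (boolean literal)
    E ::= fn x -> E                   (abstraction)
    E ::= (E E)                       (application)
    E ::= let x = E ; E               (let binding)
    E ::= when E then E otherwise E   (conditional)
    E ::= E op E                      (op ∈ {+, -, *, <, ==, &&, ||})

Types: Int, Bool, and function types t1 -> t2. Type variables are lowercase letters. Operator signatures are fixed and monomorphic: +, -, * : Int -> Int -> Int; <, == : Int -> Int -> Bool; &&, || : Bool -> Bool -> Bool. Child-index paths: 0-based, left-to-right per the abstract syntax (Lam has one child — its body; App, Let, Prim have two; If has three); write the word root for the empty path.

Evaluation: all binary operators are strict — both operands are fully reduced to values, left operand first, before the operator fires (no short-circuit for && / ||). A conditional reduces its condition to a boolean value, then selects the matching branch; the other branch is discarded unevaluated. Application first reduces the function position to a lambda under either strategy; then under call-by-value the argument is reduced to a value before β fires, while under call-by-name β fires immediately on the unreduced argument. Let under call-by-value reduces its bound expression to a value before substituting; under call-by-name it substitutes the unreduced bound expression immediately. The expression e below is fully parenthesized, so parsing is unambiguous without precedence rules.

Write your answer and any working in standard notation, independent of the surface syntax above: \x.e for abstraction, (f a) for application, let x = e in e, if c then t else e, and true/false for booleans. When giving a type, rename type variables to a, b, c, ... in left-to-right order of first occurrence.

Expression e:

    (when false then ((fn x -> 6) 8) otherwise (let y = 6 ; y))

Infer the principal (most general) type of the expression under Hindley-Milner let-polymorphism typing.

Trace:
  unify Bool ~ Bool
\x._ : a -> Int
  unify a -> Int ~ Int -> b
  unify a ~ Int
  unify Int ~ b
_ _ : Int
let y : Int
y : Int
  unify Int ~ Int

Answer: Int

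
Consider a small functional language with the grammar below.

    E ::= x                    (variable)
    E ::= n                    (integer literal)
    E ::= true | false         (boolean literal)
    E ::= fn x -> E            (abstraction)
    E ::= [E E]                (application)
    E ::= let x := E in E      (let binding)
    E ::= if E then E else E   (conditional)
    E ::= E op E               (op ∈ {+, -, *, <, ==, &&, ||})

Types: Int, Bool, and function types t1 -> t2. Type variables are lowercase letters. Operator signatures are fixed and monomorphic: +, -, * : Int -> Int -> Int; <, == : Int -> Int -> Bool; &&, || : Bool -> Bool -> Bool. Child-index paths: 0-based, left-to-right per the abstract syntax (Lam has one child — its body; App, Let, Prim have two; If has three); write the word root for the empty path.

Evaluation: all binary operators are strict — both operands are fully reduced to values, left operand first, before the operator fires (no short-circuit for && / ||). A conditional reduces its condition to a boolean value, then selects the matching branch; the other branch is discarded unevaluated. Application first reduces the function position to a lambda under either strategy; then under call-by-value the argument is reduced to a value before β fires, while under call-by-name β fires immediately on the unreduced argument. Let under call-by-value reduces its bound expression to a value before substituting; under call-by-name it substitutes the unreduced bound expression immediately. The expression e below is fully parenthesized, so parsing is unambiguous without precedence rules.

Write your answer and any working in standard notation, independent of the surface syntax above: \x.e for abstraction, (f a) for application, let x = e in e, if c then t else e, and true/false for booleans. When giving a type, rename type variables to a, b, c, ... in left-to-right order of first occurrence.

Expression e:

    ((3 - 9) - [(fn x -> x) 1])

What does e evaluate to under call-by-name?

Derivation:
step 0: ((3 - 9) - ((\x.x) 1))
step 1: [delta@0] (-6 - ((\x.x) 1))
step 2: [beta@1] (-6 - 1)
step 3: [delta@root] -7

Answer: -7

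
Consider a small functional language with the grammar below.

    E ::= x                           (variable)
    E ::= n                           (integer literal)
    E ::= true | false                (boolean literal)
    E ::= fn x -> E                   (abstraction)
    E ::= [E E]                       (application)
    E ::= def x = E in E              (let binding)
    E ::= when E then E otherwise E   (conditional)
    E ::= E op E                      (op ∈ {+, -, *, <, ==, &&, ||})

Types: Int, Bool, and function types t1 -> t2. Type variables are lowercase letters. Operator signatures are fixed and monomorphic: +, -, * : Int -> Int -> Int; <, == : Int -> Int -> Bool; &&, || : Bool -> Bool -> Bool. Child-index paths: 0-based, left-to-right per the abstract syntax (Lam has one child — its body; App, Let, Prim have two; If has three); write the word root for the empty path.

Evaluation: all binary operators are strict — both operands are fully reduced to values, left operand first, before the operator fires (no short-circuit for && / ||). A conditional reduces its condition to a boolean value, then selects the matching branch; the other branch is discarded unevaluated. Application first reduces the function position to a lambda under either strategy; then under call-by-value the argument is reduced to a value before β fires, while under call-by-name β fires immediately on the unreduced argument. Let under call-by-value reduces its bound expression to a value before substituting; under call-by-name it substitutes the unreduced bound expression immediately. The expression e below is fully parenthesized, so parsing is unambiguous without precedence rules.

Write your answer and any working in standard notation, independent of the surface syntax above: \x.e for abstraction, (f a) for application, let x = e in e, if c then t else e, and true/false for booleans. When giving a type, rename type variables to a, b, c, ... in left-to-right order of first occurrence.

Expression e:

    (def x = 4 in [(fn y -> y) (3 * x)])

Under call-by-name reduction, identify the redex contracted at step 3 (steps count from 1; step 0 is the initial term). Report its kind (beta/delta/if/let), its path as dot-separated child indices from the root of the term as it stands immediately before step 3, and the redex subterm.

Derivation:
step 0: (let x = 4 in ((\y.y) (3 * x)))
step 1: [let@root] ((\y.y) (3 * 4))
step 2: [beta@root] (3 * 4)
step 3: [delta@root] 12

Answer: delta at root : (3 * 4)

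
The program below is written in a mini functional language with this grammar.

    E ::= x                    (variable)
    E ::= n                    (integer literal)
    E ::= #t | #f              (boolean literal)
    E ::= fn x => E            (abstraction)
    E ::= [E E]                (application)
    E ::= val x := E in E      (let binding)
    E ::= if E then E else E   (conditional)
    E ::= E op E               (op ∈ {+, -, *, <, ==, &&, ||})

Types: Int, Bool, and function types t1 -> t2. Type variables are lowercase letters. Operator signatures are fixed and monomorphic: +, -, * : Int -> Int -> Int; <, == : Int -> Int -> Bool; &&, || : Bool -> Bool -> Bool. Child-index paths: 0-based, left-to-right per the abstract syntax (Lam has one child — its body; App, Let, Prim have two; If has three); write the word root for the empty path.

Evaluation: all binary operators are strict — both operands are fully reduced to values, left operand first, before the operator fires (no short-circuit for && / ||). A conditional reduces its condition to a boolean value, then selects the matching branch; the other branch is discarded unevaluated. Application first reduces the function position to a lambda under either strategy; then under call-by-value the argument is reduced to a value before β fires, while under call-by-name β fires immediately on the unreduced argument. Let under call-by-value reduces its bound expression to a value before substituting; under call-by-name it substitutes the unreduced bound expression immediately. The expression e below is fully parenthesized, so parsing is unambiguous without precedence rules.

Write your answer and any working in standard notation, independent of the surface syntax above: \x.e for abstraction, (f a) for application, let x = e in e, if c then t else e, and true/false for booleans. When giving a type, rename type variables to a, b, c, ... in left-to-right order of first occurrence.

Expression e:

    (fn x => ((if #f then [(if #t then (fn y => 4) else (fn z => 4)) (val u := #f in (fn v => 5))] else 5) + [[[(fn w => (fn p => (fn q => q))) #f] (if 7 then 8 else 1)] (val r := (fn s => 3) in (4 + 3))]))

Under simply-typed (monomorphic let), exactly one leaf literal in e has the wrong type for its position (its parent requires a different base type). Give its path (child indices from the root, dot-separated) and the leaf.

Answer: 0.1.0.1.0 : 7

Working:
  unify Bool ~ Bool
  unify Bool ~ Bool
\y._ : b -> Int
\z._ : c -> Int
  unify b -> Int ~ c -> Int
  unify b ~ c
  unify Int ~ Int
let u : Bool
\v._ : d -> Int
  unify c -> Int ~ (d -> Int) -> e
  unify c ~ d -> Int
  unify Int ~ e
_ _ : Int
  unify Int ~ Int
  unify Int ~ Int
q : h
\q._ : h -> h
\p._ : g -> h -> h
\w._ : f -> g -> h -> h
  unify f -> g -> h -> h ~ Bool -> i
  unify f ~ Bool
  unify g -> h -> h ~ i
_ _ : g -> h -> h
  unify Int ~ Bool
  FAIL: mismatch Int ~ Bool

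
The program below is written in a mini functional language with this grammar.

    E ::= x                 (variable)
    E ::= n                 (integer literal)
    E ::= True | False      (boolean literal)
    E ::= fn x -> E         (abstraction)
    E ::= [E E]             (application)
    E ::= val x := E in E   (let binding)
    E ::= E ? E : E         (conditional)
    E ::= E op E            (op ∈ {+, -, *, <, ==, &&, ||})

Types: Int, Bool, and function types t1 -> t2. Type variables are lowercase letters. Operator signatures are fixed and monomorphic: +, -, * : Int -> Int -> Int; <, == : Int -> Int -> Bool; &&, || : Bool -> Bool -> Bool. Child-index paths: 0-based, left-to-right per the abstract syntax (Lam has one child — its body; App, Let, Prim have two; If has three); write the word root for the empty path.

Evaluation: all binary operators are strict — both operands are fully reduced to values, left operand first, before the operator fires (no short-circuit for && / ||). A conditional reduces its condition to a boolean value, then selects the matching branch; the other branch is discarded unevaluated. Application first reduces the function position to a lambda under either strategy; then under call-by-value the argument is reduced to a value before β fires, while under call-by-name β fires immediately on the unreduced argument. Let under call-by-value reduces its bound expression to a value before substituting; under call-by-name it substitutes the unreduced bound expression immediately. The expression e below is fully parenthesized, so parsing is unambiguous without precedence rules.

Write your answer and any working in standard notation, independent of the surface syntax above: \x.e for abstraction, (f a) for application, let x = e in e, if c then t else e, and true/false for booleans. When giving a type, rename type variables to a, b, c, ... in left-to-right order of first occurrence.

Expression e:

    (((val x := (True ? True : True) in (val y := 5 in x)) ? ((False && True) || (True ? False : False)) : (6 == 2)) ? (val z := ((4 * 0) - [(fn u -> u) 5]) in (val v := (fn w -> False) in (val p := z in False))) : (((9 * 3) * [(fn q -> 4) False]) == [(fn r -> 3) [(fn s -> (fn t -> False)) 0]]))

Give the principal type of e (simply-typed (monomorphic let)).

Answer: Bool

Derivation:
  unify Bool ~ Bool
  unify Bool ~ Bool
let x : Bool
let y : Int
x : Bool
  unify Bool ~ Bool
  unify Bool ~ Bool
  unify Bool ~ Bool
  unify Bool ~ Bool
  unify Bool ~ Bool
  unify Bool ~ Bool
  unify Bool ~ Bool
  unify Int ~ Int
  unify Int ~ Int
  unify Bool ~ Bool
  unify Bool ~ Bool
  unify Int ~ Int
  unify Int ~ Int
  unify Int ~ Int
u : a
\u._ : a -> a
  unify a -> a ~ Int -> b
  unify a ~ Int
  unify Int ~ b
_ _ : Int
  unify Int ~ Int
let z : Int
\w._ : c -> Bool
let v : c -> Bool
z : Int
let p : Int
  unify Int ~ Int
  unify Int ~ Int
  unify Int ~ Int
\q._ : d -> Int
  unify d -> Int ~ Bool -> e
  unify d ~ Bool
  unify Int ~ e
_ _ : Int
  unify Int ~ Int
  unify Int ~ Int
\r._ : f -> Int
\t._ : h -> Bool
\s._ : g -> h -> Bool
  unify g -> h -> Bool ~ Int -> i
  unify g ~ Int
  unify h -> Bool ~ i
_ _ : h -> Bool
  unify f -> Int ~ (h -> Bool) -> j
  unify f ~ h -> Bool
  unify Int ~ j
_ _ : Int
  unify Int ~ Int
  unify Bool ~ Bool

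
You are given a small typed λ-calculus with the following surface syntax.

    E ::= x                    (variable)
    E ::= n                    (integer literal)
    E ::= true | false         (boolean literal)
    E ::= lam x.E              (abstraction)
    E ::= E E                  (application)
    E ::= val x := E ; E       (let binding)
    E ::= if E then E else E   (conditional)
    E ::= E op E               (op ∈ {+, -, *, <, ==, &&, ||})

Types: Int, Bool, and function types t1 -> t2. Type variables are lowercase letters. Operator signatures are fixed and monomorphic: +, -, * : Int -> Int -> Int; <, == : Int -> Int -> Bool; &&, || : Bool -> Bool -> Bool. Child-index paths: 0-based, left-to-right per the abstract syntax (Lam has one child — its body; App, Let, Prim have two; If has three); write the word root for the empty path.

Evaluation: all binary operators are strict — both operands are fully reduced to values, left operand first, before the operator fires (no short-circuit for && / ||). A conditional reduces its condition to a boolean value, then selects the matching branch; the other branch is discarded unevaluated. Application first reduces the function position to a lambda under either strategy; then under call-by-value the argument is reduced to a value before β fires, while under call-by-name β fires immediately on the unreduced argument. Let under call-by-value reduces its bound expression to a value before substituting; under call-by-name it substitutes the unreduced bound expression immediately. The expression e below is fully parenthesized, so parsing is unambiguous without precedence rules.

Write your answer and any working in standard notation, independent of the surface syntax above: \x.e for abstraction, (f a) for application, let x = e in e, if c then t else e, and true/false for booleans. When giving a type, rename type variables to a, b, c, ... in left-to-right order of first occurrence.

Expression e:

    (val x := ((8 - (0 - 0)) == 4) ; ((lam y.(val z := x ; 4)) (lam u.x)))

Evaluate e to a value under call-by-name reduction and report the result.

Answer: 4

Trace:
step 0: (let x = ((8 - (0 - 0)) == 4) in ((\y.(let z = x in 4)) (\u.x)))
step 1: [let@root] ((\y.(let z = ((8 - (0 - 0)) == 4) in 4)) (\u.((8 - (0 - 0)) == 4)))
step 2: [beta@root] (let z = ((8 - (0 - 0)) == 4) in 4)
step 3: [let@root] 4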